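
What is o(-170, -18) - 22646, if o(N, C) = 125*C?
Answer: -24896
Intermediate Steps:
o(-170, -18) - 22646 = 125*(-18) - 22646 = -2250 - 22646 = -24896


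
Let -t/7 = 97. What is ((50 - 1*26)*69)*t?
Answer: -1124424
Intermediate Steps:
t = -679 (t = -7*97 = -679)
((50 - 1*26)*69)*t = ((50 - 1*26)*69)*(-679) = ((50 - 26)*69)*(-679) = (24*69)*(-679) = 1656*(-679) = -1124424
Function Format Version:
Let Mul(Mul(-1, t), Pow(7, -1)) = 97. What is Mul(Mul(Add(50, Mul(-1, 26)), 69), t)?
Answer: -1124424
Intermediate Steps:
t = -679 (t = Mul(-7, 97) = -679)
Mul(Mul(Add(50, Mul(-1, 26)), 69), t) = Mul(Mul(Add(50, Mul(-1, 26)), 69), -679) = Mul(Mul(Add(50, -26), 69), -679) = Mul(Mul(24, 69), -679) = Mul(1656, -679) = -1124424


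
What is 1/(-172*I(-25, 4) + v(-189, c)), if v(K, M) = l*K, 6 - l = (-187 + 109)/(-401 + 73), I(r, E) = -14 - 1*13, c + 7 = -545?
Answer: 164/583011 ≈ 0.00028130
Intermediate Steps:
c = -552 (c = -7 - 545 = -552)
I(r, E) = -27 (I(r, E) = -14 - 13 = -27)
l = 945/164 (l = 6 - (-187 + 109)/(-401 + 73) = 6 - (-78)/(-328) = 6 - (-78)*(-1)/328 = 6 - 1*39/164 = 6 - 39/164 = 945/164 ≈ 5.7622)
v(K, M) = 945*K/164
1/(-172*I(-25, 4) + v(-189, c)) = 1/(-172*(-27) + (945/164)*(-189)) = 1/(4644 - 178605/164) = 1/(583011/164) = 164/583011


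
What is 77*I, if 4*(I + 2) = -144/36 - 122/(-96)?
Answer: -39655/192 ≈ -206.54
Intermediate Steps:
I = -515/192 (I = -2 + (-144/36 - 122/(-96))/4 = -2 + (-144*1/36 - 122*(-1/96))/4 = -2 + (-4 + 61/48)/4 = -2 + (¼)*(-131/48) = -2 - 131/192 = -515/192 ≈ -2.6823)
77*I = 77*(-515/192) = -39655/192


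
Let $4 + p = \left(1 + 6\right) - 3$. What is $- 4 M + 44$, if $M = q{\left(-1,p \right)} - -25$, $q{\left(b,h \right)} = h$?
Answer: $-56$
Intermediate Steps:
$p = 0$ ($p = -4 + \left(\left(1 + 6\right) - 3\right) = -4 + \left(7 - 3\right) = -4 + 4 = 0$)
$M = 25$ ($M = 0 - -25 = 0 + 25 = 25$)
$- 4 M + 44 = \left(-4\right) 25 + 44 = -100 + 44 = -56$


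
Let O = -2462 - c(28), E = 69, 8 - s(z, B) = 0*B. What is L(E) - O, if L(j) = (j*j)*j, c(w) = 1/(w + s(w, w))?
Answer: 11914957/36 ≈ 3.3097e+5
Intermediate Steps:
s(z, B) = 8 (s(z, B) = 8 - 0*B = 8 - 1*0 = 8 + 0 = 8)
c(w) = 1/(8 + w) (c(w) = 1/(w + 8) = 1/(8 + w))
L(j) = j³ (L(j) = j²*j = j³)
O = -88633/36 (O = -2462 - 1/(8 + 28) = -2462 - 1/36 = -88633/36 ≈ -2462.0)
L(E) - O = 69³ - 1*(-88633/36) = 328509 + 88633/36 = 11914957/36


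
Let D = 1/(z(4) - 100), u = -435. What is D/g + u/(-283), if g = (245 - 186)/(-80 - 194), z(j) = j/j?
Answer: 2618377/1653003 ≈ 1.5840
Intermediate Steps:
z(j) = 1
g = -59/274 (g = 59/(-274) = 59*(-1/274) = -59/274 ≈ -0.21533)
D = -1/99 (D = 1/(1 - 100) = 1/(-99) = -1/99 ≈ -0.010101)
D/g + u/(-283) = -1/(99*(-59/274)) - 435/(-283) = -1/99*(-274/59) - 435*(-1/283) = 274/5841 + 435/283 = 2618377/1653003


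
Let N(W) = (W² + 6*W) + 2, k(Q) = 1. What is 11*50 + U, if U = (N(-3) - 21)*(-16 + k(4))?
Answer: 970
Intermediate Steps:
N(W) = 2 + W² + 6*W
U = 420 (U = ((2 + (-3)² + 6*(-3)) - 21)*(-16 + 1) = ((2 + 9 - 18) - 21)*(-15) = (-7 - 21)*(-15) = -28*(-15) = 420)
11*50 + U = 11*50 + 420 = 550 + 420 = 970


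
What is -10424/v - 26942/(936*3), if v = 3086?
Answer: -28103401/2166372 ≈ -12.973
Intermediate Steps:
-10424/v - 26942/(936*3) = -10424/3086 - 26942/(936*3) = -10424*1/3086 - 26942/2808 = -5212/1543 - 26942*1/2808 = -5212/1543 - 13471/1404 = -28103401/2166372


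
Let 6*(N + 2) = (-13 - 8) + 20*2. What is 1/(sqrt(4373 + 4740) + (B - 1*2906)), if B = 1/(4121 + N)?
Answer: -1777661917436/5160310484717807 - 611721289*sqrt(9113)/5160310484717807 ≈ -0.00035580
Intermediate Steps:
N = 7/6 (N = -2 + ((-13 - 8) + 20*2)/6 = -2 + (-21 + 40)/6 = -2 + (1/6)*19 = -2 + 19/6 = 7/6 ≈ 1.1667)
B = 6/24733 (B = 1/(4121 + 7/6) = 1/(24733/6) = 6/24733 ≈ 0.00024259)
1/(sqrt(4373 + 4740) + (B - 1*2906)) = 1/(sqrt(4373 + 4740) + (6/24733 - 1*2906)) = 1/(sqrt(9113) + (6/24733 - 2906)) = 1/(sqrt(9113) - 71874092/24733) = 1/(-71874092/24733 + sqrt(9113))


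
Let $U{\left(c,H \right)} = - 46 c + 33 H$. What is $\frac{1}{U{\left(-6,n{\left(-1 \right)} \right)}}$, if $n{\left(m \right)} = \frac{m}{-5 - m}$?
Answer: $\frac{4}{1137} \approx 0.003518$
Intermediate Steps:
$\frac{1}{U{\left(-6,n{\left(-1 \right)} \right)}} = \frac{1}{\left(-46\right) \left(-6\right) + 33 \left(\left(-1\right) \left(-1\right) \frac{1}{5 - 1}\right)} = \frac{1}{276 + 33 \left(\left(-1\right) \left(-1\right) \frac{1}{4}\right)} = \frac{1}{276 + 33 \cdot \frac{1}{4}} = \frac{1}{276 + \frac{33}{4}} = \frac{1}{\frac{1137}{4}} = \frac{4}{1137}$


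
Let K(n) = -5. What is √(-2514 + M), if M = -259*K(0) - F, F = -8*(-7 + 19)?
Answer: I*√1123 ≈ 33.511*I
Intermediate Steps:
F = -96 (F = -8*12 = -96)
M = 1391 (M = -259*(-5) - 1*(-96) = 1295 + 96 = 1391)
√(-2514 + M) = √(-2514 + 1391) = √(-1123) = I*√1123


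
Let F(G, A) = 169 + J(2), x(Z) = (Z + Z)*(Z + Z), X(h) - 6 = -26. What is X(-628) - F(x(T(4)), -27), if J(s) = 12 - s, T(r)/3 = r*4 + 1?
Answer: -199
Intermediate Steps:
X(h) = -20 (X(h) = 6 - 26 = -20)
T(r) = 3 + 12*r (T(r) = 3*(r*4 + 1) = 3*(4*r + 1) = 3*(1 + 4*r) = 3 + 12*r)
x(Z) = 4*Z² (x(Z) = (2*Z)*(2*Z) = 4*Z²)
F(G, A) = 179 (F(G, A) = 169 + (12 - 1*2) = 169 + (12 - 2) = 169 + 10 = 179)
X(-628) - F(x(T(4)), -27) = -20 - 1*179 = -20 - 179 = -199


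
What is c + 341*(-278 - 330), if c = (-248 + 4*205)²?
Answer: 119856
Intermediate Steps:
c = 327184 (c = (-248 + 820)² = 572² = 327184)
c + 341*(-278 - 330) = 327184 + 341*(-278 - 330) = 327184 + 341*(-608) = 327184 - 207328 = 119856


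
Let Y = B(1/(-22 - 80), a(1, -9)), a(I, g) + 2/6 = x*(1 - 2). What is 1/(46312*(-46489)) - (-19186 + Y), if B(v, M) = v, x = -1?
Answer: 2106680033307281/109802926968 ≈ 19186.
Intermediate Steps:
a(I, g) = ⅔ (a(I, g) = -⅓ - (1 - 2) = -⅓ - 1*(-1) = -⅓ + 1 = ⅔)
Y = -1/102 (Y = 1/(-22 - 80) = 1/(-102) = -1/102 ≈ -0.0098039)
1/(46312*(-46489)) - (-19186 + Y) = 1/(46312*(-46489)) - (-19186 - 1/102) = (1/46312)*(-1/46489) - 1*(-1956973/102) = -1/2152998568 + 1956973/102 = 2106680033307281/109802926968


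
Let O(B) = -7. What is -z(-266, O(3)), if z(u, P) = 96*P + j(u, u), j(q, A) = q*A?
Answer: -70084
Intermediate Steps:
j(q, A) = A*q
z(u, P) = u² + 96*P (z(u, P) = 96*P + u*u = 96*P + u² = u² + 96*P)
-z(-266, O(3)) = -((-266)² + 96*(-7)) = -(70756 - 672) = -1*70084 = -70084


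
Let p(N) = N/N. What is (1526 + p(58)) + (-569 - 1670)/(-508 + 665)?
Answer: 237500/157 ≈ 1512.7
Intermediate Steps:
p(N) = 1
(1526 + p(58)) + (-569 - 1670)/(-508 + 665) = (1526 + 1) + (-569 - 1670)/(-508 + 665) = 1527 - 2239/157 = 237500/157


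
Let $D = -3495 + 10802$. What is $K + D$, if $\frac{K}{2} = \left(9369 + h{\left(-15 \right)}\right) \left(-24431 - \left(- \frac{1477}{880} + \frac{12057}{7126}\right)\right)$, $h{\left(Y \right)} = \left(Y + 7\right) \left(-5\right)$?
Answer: $- \frac{720736547853081}{1567720} \approx -4.5974 \cdot 10^{8}$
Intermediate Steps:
$h{\left(Y \right)} = -35 - 5 Y$ ($h{\left(Y \right)} = \left(7 + Y\right) \left(-5\right) = -35 - 5 Y$)
$D = 7307$
$K = - \frac{720748003183121}{1567720}$ ($K = 2 \left(9369 - -40\right) \left(-24431 - \left(- \frac{1477}{880} + \frac{12057}{7126}\right)\right) = 2 \left(9369 + \left(-35 + 75\right)\right) \left(-24431 - \frac{42529}{3135440}\right) = 2 \left(9369 + 40\right) \left(-24431 + \left(- \frac{12057}{7126} + \frac{1477}{880}\right)\right) = 2 \cdot 9409 \left(-24431 - \frac{42529}{3135440}\right) = 2 \cdot 9409 \left(- \frac{76601977169}{3135440}\right) = 2 \left(- \frac{720748003183121}{3135440}\right) = - \frac{720748003183121}{1567720} \approx -4.5974 \cdot 10^{8}$)
$K + D = - \frac{720748003183121}{1567720} + 7307 = - \frac{720736547853081}{1567720}$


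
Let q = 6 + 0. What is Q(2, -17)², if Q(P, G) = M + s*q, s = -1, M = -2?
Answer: 64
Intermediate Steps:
q = 6
Q(P, G) = -8 (Q(P, G) = -2 - 1*6 = -2 - 6 = -8)
Q(2, -17)² = (-8)² = 64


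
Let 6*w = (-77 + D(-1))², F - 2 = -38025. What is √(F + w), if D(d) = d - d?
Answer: I*√1333254/6 ≈ 192.44*I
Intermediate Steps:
D(d) = 0
F = -38023 (F = 2 - 38025 = -38023)
w = 5929/6 (w = (-77 + 0)²/6 = (⅙)*(-77)² = (⅙)*5929 = 5929/6 ≈ 988.17)
√(F + w) = √(-38023 + 5929/6) = √(-222209/6) = I*√1333254/6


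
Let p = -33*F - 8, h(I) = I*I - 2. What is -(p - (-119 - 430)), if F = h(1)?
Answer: -574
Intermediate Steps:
h(I) = -2 + I² (h(I) = I² - 2 = -2 + I²)
F = -1 (F = -2 + 1² = -2 + 1 = -1)
p = 25 (p = -33*(-1) - 8 = 33 - 8 = 25)
-(p - (-119 - 430)) = -(25 - (-119 - 430)) = -(25 - 1*(-549)) = -(25 + 549) = -1*574 = -574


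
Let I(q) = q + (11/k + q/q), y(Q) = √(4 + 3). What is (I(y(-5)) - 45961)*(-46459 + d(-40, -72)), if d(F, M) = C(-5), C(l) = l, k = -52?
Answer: 27761438496/13 - 46464*√7 ≈ 2.1354e+9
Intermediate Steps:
d(F, M) = -5
y(Q) = √7
I(q) = 41/52 + q (I(q) = q + (11/(-52) + q/q) = q + (11*(-1/52) + 1) = q + (-11/52 + 1) = q + 41/52 = 41/52 + q)
(I(y(-5)) - 45961)*(-46459 + d(-40, -72)) = ((41/52 + √7) - 45961)*(-46459 - 5) = (-2389931/52 + √7)*(-46464) = 27761438496/13 - 46464*√7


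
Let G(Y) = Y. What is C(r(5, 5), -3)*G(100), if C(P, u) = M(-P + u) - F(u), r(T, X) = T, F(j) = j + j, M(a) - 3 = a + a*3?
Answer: -2300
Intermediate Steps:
M(a) = 3 + 4*a (M(a) = 3 + (a + a*3) = 3 + (a + 3*a) = 3 + 4*a)
F(j) = 2*j
C(P, u) = 3 - 4*P + 2*u (C(P, u) = (3 + 4*(-P + u)) - 2*u = (3 + 4*(u - P)) - 2*u = (3 + (-4*P + 4*u)) - 2*u = (3 - 4*P + 4*u) - 2*u = 3 - 4*P + 2*u)
C(r(5, 5), -3)*G(100) = (3 - 4*5 + 2*(-3))*100 = (3 - 20 - 6)*100 = -23*100 = -2300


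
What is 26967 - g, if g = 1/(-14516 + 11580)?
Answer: 79175113/2936 ≈ 26967.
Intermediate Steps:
g = -1/2936 (g = 1/(-2936) = -1/2936 ≈ -0.00034060)
26967 - g = 26967 - 1*(-1/2936) = 26967 + 1/2936 = 79175113/2936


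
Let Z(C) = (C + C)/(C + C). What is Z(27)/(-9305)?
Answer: -1/9305 ≈ -0.00010747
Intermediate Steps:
Z(C) = 1 (Z(C) = (2*C)/((2*C)) = (2*C)*(1/(2*C)) = 1)
Z(27)/(-9305) = 1/(-9305) = 1*(-1/9305) = -1/9305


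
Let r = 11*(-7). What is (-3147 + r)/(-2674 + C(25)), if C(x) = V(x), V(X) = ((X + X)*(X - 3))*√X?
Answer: -1612/1413 ≈ -1.1408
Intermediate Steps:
V(X) = 2*X^(3/2)*(-3 + X) (V(X) = ((2*X)*(-3 + X))*√X = (2*X*(-3 + X))*√X = 2*X^(3/2)*(-3 + X))
C(x) = 2*x^(3/2)*(-3 + x)
r = -77
(-3147 + r)/(-2674 + C(25)) = (-3147 - 77)/(-2674 + 2*25^(3/2)*(-3 + 25)) = -3224/(-2674 + 2*125*22) = -3224/(-2674 + 5500) = -3224/2826 = -3224*1/2826 = -1612/1413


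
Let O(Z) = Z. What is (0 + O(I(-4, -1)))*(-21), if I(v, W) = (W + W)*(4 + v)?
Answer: 0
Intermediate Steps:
I(v, W) = 2*W*(4 + v) (I(v, W) = (2*W)*(4 + v) = 2*W*(4 + v))
(0 + O(I(-4, -1)))*(-21) = (0 + 2*(-1)*(4 - 4))*(-21) = (0 + 2*(-1)*0)*(-21) = (0 + 0)*(-21) = 0*(-21) = 0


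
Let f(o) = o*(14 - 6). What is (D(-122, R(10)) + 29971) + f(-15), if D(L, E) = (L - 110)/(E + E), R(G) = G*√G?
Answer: 29851 - 29*√10/25 ≈ 29847.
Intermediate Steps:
R(G) = G^(3/2)
D(L, E) = (-110 + L)/(2*E) (D(L, E) = (-110 + L)/((2*E)) = (-110 + L)*(1/(2*E)) = (-110 + L)/(2*E))
f(o) = 8*o (f(o) = o*8 = 8*o)
(D(-122, R(10)) + 29971) + f(-15) = ((-110 - 122)/(2*(10^(3/2))) + 29971) + 8*(-15) = ((½)*(-232)/(10*√10) + 29971) - 120 = ((½)*(√10/100)*(-232) + 29971) - 120 = (-29*√10/25 + 29971) - 120 = (29971 - 29*√10/25) - 120 = 29851 - 29*√10/25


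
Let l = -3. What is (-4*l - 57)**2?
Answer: 2025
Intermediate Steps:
(-4*l - 57)**2 = (-4*(-3) - 57)**2 = (12 - 57)**2 = (-45)**2 = 2025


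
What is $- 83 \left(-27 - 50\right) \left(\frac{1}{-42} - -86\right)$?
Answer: $\frac{3296843}{6} \approx 5.4947 \cdot 10^{5}$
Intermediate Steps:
$- 83 \left(-27 - 50\right) \left(\frac{1}{-42} - -86\right) = - 83 \left(-27 - 50\right) \left(- \frac{1}{42} + 86\right) = \left(-83\right) \left(-77\right) \frac{3611}{42} = 6391 \cdot \frac{3611}{42} = \frac{3296843}{6}$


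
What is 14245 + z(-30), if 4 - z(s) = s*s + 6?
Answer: 13343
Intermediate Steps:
z(s) = -2 - s**2 (z(s) = 4 - (s*s + 6) = 4 - (s**2 + 6) = 4 - (6 + s**2) = 4 + (-6 - s**2) = -2 - s**2)
14245 + z(-30) = 14245 + (-2 - 1*(-30)**2) = 14245 + (-2 - 1*900) = 14245 + (-2 - 900) = 14245 - 902 = 13343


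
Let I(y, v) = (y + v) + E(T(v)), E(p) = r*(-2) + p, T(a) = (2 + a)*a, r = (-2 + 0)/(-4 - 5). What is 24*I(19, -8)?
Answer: 4216/3 ≈ 1405.3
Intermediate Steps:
r = 2/9 (r = -2/(-9) = -2*(-1/9) = 2/9 ≈ 0.22222)
T(a) = a*(2 + a)
E(p) = -4/9 + p (E(p) = (2/9)*(-2) + p = -4/9 + p)
I(y, v) = -4/9 + v + y + v*(2 + v) (I(y, v) = (y + v) + (-4/9 + v*(2 + v)) = (v + y) + (-4/9 + v*(2 + v)) = -4/9 + v + y + v*(2 + v))
24*I(19, -8) = 24*(-4/9 + 19 + (-8)**2 + 3*(-8)) = 24*(-4/9 + 19 + 64 - 24) = 24*(527/9) = 4216/3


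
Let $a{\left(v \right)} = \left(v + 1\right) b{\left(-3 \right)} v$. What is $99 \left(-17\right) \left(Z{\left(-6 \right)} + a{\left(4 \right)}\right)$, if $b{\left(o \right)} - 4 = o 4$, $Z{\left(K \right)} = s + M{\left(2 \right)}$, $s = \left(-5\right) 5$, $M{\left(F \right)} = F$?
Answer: $307989$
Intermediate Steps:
$s = -25$
$Z{\left(K \right)} = -23$ ($Z{\left(K \right)} = -25 + 2 = -23$)
$b{\left(o \right)} = 4 + 4 o$ ($b{\left(o \right)} = 4 + o 4 = 4 + 4 o$)
$a{\left(v \right)} = - 8 v \left(1 + v\right)$ ($a{\left(v \right)} = \left(v + 1\right) \left(4 + 4 \left(-3\right)\right) v = \left(1 + v\right) \left(4 - 12\right) v = \left(1 + v\right) \left(- 8 v\right) = - 8 v \left(1 + v\right)$)
$99 \left(-17\right) \left(Z{\left(-6 \right)} + a{\left(4 \right)}\right) = 99 \left(-17\right) \left(-23 - 32 \left(1 + 4\right)\right) = - 1683 \left(-23 - 32 \cdot 5\right) = - 1683 \left(-23 - 160\right) = \left(-1683\right) \left(-183\right) = 307989$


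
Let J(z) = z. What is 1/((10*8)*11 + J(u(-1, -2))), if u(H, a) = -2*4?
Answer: 1/872 ≈ 0.0011468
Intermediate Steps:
u(H, a) = -8
1/((10*8)*11 + J(u(-1, -2))) = 1/((10*8)*11 - 8) = 1/(80*11 - 8) = 1/(880 - 8) = 1/872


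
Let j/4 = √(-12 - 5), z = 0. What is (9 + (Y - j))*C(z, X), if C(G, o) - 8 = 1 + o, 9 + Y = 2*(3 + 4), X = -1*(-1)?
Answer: 140 - 40*I*√17 ≈ 140.0 - 164.92*I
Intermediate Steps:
X = 1
Y = 5 (Y = -9 + 2*(3 + 4) = -9 + 2*7 = -9 + 14 = 5)
C(G, o) = 9 + o (C(G, o) = 8 + (1 + o) = 9 + o)
j = 4*I*√17 (j = 4*√(-12 - 5) = 4*√(-17) = 4*(I*√17) = 4*I*√17 ≈ 16.492*I)
(9 + (Y - j))*C(z, X) = (9 + (5 - 4*I*√17))*(9 + 1) = (9 + (5 - 4*I*√17))*10 = (14 - 4*I*√17)*10 = 140 - 40*I*√17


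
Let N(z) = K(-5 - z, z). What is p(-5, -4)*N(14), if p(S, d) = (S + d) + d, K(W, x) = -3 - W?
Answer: -208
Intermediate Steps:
p(S, d) = S + 2*d
N(z) = 2 + z (N(z) = -3 - (-5 - z) = -3 + (5 + z) = 2 + z)
p(-5, -4)*N(14) = (-5 + 2*(-4))*(2 + 14) = (-5 - 8)*16 = -13*16 = -208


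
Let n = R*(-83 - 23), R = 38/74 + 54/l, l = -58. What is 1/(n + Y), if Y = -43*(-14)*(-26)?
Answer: -1073/16747108 ≈ -6.4071e-5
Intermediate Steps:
R = -448/1073 (R = 38/74 + 54/(-58) = 38*(1/74) + 54*(-1/58) = 19/37 - 27/29 = -448/1073 ≈ -0.41752)
Y = -15652 (Y = 602*(-26) = -15652)
n = 47488/1073 (n = -448*(-83 - 23)/1073 = -448/1073*(-106) = 47488/1073 ≈ 44.257)
1/(n + Y) = 1/(47488/1073 - 15652) = 1/(-16747108/1073) = -1073/16747108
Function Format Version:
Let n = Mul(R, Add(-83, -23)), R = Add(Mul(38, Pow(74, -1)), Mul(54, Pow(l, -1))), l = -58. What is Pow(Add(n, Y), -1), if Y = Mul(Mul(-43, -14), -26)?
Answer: Rational(-1073, 16747108) ≈ -6.4071e-5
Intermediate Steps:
R = Rational(-448, 1073) (R = Add(Mul(38, Pow(74, -1)), Mul(54, Pow(-58, -1))) = Add(Mul(38, Rational(1, 74)), Mul(54, Rational(-1, 58))) = Add(Rational(19, 37), Rational(-27, 29)) = Rational(-448, 1073) ≈ -0.41752)
Y = -15652 (Y = Mul(602, -26) = -15652)
n = Rational(47488, 1073) (n = Mul(Rational(-448, 1073), Add(-83, -23)) = Mul(Rational(-448, 1073), -106) = Rational(47488, 1073) ≈ 44.257)
Pow(Add(n, Y), -1) = Pow(Add(Rational(47488, 1073), -15652), -1) = Pow(Rational(-16747108, 1073), -1) = Rational(-1073, 16747108)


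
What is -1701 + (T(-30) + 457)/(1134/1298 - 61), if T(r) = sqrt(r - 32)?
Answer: -66673015/39022 - 649*I*sqrt(62)/39022 ≈ -1708.6 - 0.13096*I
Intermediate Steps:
T(r) = sqrt(-32 + r)
-1701 + (T(-30) + 457)/(1134/1298 - 61) = -1701 + (sqrt(-32 - 30) + 457)/(1134/1298 - 61) = -1701 + (sqrt(-62) + 457)/(1134*(1/1298) - 61) = -1701 + (I*sqrt(62) + 457)/(567/649 - 61) = -1701 + (457 + I*sqrt(62))/(-39022/649) = -1701 + (457 + I*sqrt(62))*(-649/39022) = -1701 + (-296593/39022 - 649*I*sqrt(62)/39022) = -66673015/39022 - 649*I*sqrt(62)/39022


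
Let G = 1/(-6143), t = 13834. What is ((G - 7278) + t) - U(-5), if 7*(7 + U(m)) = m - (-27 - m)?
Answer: 282111125/43001 ≈ 6560.6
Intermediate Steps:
U(m) = -22/7 + 2*m/7 (U(m) = -7 + (m - (-27 - m))/7 = -7 + (m + (27 + m))/7 = -7 + (27 + 2*m)/7 = -7 + (27/7 + 2*m/7) = -22/7 + 2*m/7)
G = -1/6143 ≈ -0.00016279
((G - 7278) + t) - U(-5) = ((-1/6143 - 7278) + 13834) - (-22/7 + (2/7)*(-5)) = (-44708755/6143 + 13834) - (-22/7 - 10/7) = 40273507/6143 - 1*(-32/7) = 40273507/6143 + 32/7 = 282111125/43001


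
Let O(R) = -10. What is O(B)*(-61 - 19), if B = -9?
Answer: 800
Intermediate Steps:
O(B)*(-61 - 19) = -10*(-61 - 19) = -10*(-80) = 800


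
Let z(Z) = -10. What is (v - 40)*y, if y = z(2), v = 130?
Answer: -900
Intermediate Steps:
y = -10
(v - 40)*y = (130 - 40)*(-10) = 90*(-10) = -900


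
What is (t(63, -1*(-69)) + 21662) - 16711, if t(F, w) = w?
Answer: 5020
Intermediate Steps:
(t(63, -1*(-69)) + 21662) - 16711 = (-1*(-69) + 21662) - 16711 = (69 + 21662) - 16711 = 21731 - 16711 = 5020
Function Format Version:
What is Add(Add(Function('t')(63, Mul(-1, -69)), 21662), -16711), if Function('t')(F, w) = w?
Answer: 5020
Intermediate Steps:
Add(Add(Function('t')(63, Mul(-1, -69)), 21662), -16711) = Add(Add(Mul(-1, -69), 21662), -16711) = Add(Add(69, 21662), -16711) = Add(21731, -16711) = 5020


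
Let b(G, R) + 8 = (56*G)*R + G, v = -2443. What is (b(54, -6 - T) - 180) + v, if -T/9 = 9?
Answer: 224223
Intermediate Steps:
T = -81 (T = -9*9 = -81)
b(G, R) = -8 + G + 56*G*R (b(G, R) = -8 + ((56*G)*R + G) = -8 + (56*G*R + G) = -8 + (G + 56*G*R) = -8 + G + 56*G*R)
(b(54, -6 - T) - 180) + v = ((-8 + 54 + 56*54*(-6 - 1*(-81))) - 180) - 2443 = ((-8 + 54 + 56*54*(-6 + 81)) - 180) - 2443 = ((-8 + 54 + 56*54*75) - 180) - 2443 = ((-8 + 54 + 226800) - 180) - 2443 = (226846 - 180) - 2443 = 226666 - 2443 = 224223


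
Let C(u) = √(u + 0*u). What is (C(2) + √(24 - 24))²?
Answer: 2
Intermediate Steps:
C(u) = √u (C(u) = √(u + 0) = √u)
(C(2) + √(24 - 24))² = (√2 + √(24 - 24))² = (√2 + √0)² = (√2 + 0)² = (√2)² = 2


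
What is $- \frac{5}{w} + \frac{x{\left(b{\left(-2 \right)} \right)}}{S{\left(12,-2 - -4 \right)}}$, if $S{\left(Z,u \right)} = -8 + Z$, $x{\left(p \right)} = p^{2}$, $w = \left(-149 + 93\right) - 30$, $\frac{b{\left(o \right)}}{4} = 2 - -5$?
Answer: $\frac{16861}{86} \approx 196.06$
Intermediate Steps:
$b{\left(o \right)} = 28$ ($b{\left(o \right)} = 4 \left(2 - -5\right) = 4 \left(2 + 5\right) = 4 \cdot 7 = 28$)
$w = -86$ ($w = -56 - 30 = -86$)
$- \frac{5}{w} + \frac{x{\left(b{\left(-2 \right)} \right)}}{S{\left(12,-2 - -4 \right)}} = - \frac{5}{-86} + \frac{28^{2}}{-8 + 12} = \left(-5\right) \left(- \frac{1}{86}\right) + \frac{784}{4} = \frac{5}{86} + 784 \cdot \frac{1}{4} = \frac{5}{86} + 196 = \frac{16861}{86}$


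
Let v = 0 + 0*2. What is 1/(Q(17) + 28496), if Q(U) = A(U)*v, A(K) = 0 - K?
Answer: 1/28496 ≈ 3.5093e-5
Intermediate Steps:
A(K) = -K
v = 0 (v = 0 + 0 = 0)
Q(U) = 0 (Q(U) = -U*0 = 0)
1/(Q(17) + 28496) = 1/(0 + 28496) = 1/28496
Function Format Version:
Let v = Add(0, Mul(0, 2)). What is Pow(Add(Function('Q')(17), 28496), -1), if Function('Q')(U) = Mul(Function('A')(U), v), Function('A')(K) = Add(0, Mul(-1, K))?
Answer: Rational(1, 28496) ≈ 3.5093e-5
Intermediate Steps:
Function('A')(K) = Mul(-1, K)
v = 0 (v = Add(0, 0) = 0)
Function('Q')(U) = 0 (Function('Q')(U) = Mul(Mul(-1, U), 0) = 0)
Pow(Add(Function('Q')(17), 28496), -1) = Pow(Add(0, 28496), -1) = Pow(28496, -1) = Rational(1, 28496)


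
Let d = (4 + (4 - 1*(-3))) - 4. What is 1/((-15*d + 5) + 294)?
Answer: 1/194 ≈ 0.0051546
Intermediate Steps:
d = 7 (d = (4 + (4 + 3)) - 4 = (4 + 7) - 4 = 11 - 4 = 7)
1/((-15*d + 5) + 294) = 1/((-15*7 + 5) + 294) = 1/((-105 + 5) + 294) = 1/(-100 + 294) = 1/194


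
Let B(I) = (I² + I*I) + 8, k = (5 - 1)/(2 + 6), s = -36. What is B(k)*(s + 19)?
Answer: -289/2 ≈ -144.50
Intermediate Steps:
k = ½ (k = 4/8 = 4*(⅛) = ½ ≈ 0.50000)
B(I) = 8 + 2*I² (B(I) = (I² + I²) + 8 = 2*I² + 8 = 8 + 2*I²)
B(k)*(s + 19) = (8 + 2*(½)²)*(-36 + 19) = (8 + 2*(¼))*(-17) = (8 + ½)*(-17) = (17/2)*(-17) = -289/2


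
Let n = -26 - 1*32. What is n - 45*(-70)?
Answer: 3092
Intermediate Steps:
n = -58 (n = -26 - 32 = -58)
n - 45*(-70) = -58 - 45*(-70) = -58 + 3150 = 3092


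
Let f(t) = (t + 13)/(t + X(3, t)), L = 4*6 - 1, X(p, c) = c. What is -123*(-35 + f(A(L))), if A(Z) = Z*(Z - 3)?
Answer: 3902421/920 ≈ 4241.8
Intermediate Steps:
L = 23 (L = 24 - 1 = 23)
A(Z) = Z*(-3 + Z)
f(t) = (13 + t)/(2*t) (f(t) = (t + 13)/(t + t) = (13 + t)/((2*t)) = (13 + t)*(1/(2*t)) = (13 + t)/(2*t))
-123*(-35 + f(A(L))) = -123*(-35 + (13 + 23*(-3 + 23))/(2*((23*(-3 + 23))))) = -123*(-35 + (13 + 23*20)/(2*((23*20)))) = -123*(-35 + (½)*(13 + 460)/460) = -123*(-35 + (½)*(1/460)*473) = -123*(-35 + 473/920) = -123*(-31727/920) = 3902421/920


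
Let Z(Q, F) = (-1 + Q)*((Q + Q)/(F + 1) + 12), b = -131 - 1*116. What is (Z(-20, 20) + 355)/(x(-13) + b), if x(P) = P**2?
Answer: -11/6 ≈ -1.8333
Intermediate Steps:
b = -247 (b = -131 - 116 = -247)
Z(Q, F) = (-1 + Q)*(12 + 2*Q/(1 + F)) (Z(Q, F) = (-1 + Q)*((2*Q)/(1 + F) + 12) = (-1 + Q)*(2*Q/(1 + F) + 12) = (-1 + Q)*(12 + 2*Q/(1 + F)))
(Z(-20, 20) + 355)/(x(-13) + b) = (2*(-6 + (-20)**2 - 6*20 + 5*(-20) + 6*20*(-20))/(1 + 20) + 355)/((-13)**2 - 247) = (2*(-6 + 400 - 120 - 100 - 2400)/21 + 355)/(169 - 247) = (2*(1/21)*(-2226) + 355)/(-78) = (-212 + 355)*(-1/78) = 143*(-1/78) = -11/6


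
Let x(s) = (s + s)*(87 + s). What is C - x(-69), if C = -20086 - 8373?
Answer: -25975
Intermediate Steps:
x(s) = 2*s*(87 + s) (x(s) = (2*s)*(87 + s) = 2*s*(87 + s))
C = -28459
C - x(-69) = -28459 - 2*(-69)*(87 - 69) = -28459 - 2*(-69)*18 = -28459 - 1*(-2484) = -28459 + 2484 = -25975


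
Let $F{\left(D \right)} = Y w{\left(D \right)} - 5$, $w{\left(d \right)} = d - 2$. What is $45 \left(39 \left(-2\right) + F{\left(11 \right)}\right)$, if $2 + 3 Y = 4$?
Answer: $-3465$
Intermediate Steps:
$Y = \frac{2}{3}$ ($Y = - \frac{2}{3} + \frac{1}{3} \cdot 4 = - \frac{2}{3} + \frac{4}{3} = \frac{2}{3} \approx 0.66667$)
$w{\left(d \right)} = -2 + d$
$F{\left(D \right)} = - \frac{19}{3} + \frac{2 D}{3}$ ($F{\left(D \right)} = \frac{2 \left(-2 + D\right)}{3} - 5 = \left(- \frac{4}{3} + \frac{2 D}{3}\right) - 5 = - \frac{19}{3} + \frac{2 D}{3}$)
$45 \left(39 \left(-2\right) + F{\left(11 \right)}\right) = 45 \left(39 \left(-2\right) + \left(- \frac{19}{3} + \frac{2}{3} \cdot 11\right)\right) = 45 \left(-78 + \left(- \frac{19}{3} + \frac{22}{3}\right)\right) = 45 \left(-78 + 1\right) = 45 \left(-77\right) = -3465$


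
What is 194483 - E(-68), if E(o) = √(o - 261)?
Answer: 194483 - I*√329 ≈ 1.9448e+5 - 18.138*I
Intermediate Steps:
E(o) = √(-261 + o)
194483 - E(-68) = 194483 - √(-261 - 68) = 194483 - √(-329) = 194483 - I*√329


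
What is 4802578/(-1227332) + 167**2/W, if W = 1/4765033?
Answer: 81551305344734153/613666 ≈ 1.3289e+11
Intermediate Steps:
W = 1/4765033 ≈ 2.0986e-7
4802578/(-1227332) + 167**2/W = 4802578/(-1227332) + 167**2/(1/4765033) = 4802578*(-1/1227332) + 27889*4765033 = -2401289/613666 + 132892005337 = 81551305344734153/613666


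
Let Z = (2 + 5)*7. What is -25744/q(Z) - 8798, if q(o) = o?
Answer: -456846/49 ≈ -9323.4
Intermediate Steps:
Z = 49 (Z = 7*7 = 49)
-25744/q(Z) - 8798 = -25744/49 - 8798 = -456846/49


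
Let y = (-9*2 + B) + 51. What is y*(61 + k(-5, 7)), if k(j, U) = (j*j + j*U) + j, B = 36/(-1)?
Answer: -138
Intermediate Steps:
B = -36 (B = 36*(-1) = -36)
k(j, U) = j + j² + U*j (k(j, U) = (j² + U*j) + j = j + j² + U*j)
y = -3 (y = (-9*2 - 36) + 51 = (-18 - 36) + 51 = -54 + 51 = -3)
y*(61 + k(-5, 7)) = -3*(61 - 5*(1 + 7 - 5)) = -3*(61 - 5*3) = -3*(61 - 15) = -3*46 = -138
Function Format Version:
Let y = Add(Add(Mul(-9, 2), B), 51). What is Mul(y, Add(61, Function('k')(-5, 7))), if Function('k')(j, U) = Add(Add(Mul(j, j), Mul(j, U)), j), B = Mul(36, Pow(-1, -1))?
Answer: -138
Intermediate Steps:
B = -36 (B = Mul(36, -1) = -36)
Function('k')(j, U) = Add(j, Pow(j, 2), Mul(U, j)) (Function('k')(j, U) = Add(Add(Pow(j, 2), Mul(U, j)), j) = Add(j, Pow(j, 2), Mul(U, j)))
y = -3 (y = Add(Add(Mul(-9, 2), -36), 51) = Add(Add(-18, -36), 51) = Add(-54, 51) = -3)
Mul(y, Add(61, Function('k')(-5, 7))) = Mul(-3, Add(61, Mul(-5, Add(1, 7, -5)))) = Mul(-3, Add(61, Mul(-5, 3))) = Mul(-3, Add(61, -15)) = Mul(-3, 46) = -138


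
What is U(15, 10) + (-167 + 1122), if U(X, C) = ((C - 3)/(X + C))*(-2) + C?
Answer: 24111/25 ≈ 964.44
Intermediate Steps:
U(X, C) = C - 2*(-3 + C)/(C + X) (U(X, C) = ((-3 + C)/(C + X))*(-2) + C = -2*(-3 + C)/(C + X) + C = C - 2*(-3 + C)/(C + X))
U(15, 10) + (-167 + 1122) = (6 + 10**2 - 2*10 + 10*15)/(10 + 15) + (-167 + 1122) = (6 + 100 - 20 + 150)/25 + 955 = (1/25)*236 + 955 = 236/25 + 955 = 24111/25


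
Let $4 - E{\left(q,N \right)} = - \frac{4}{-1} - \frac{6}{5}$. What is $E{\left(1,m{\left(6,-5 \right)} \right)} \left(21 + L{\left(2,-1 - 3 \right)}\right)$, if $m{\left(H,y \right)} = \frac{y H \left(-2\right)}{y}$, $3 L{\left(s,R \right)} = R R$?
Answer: $\frac{158}{5} \approx 31.6$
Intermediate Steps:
$L{\left(s,R \right)} = \frac{R^{2}}{3}$ ($L{\left(s,R \right)} = \frac{R R}{3} = \frac{R^{2}}{3}$)
$m{\left(H,y \right)} = - 2 H$ ($m{\left(H,y \right)} = \frac{H y \left(-2\right)}{y} = \frac{\left(-2\right) H y}{y} = - 2 H$)
$E{\left(q,N \right)} = \frac{6}{5}$ ($E{\left(q,N \right)} = 4 - \left(- \frac{4}{-1} - \frac{6}{5}\right) = 4 - \left(\left(-4\right) \left(-1\right) - \frac{6}{5}\right) = 4 - \left(4 - \frac{6}{5}\right) = 4 - \frac{14}{5} = \frac{6}{5}$)
$E{\left(1,m{\left(6,-5 \right)} \right)} \left(21 + L{\left(2,-1 - 3 \right)}\right) = \frac{6 \left(21 + \frac{\left(-1 - 3\right)^{2}}{3}\right)}{5} = \frac{6 \left(21 + \frac{\left(-4\right)^{2}}{3}\right)}{5} = \frac{6 \left(21 + \frac{1}{3} \cdot 16\right)}{5} = \frac{6 \left(21 + \frac{16}{3}\right)}{5} = \frac{6}{5} \cdot \frac{79}{3} = \frac{158}{5}$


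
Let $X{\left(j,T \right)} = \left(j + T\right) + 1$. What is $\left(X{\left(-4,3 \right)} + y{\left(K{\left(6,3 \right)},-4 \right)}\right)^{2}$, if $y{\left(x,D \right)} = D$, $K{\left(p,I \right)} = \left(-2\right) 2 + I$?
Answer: $16$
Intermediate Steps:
$X{\left(j,T \right)} = 1 + T + j$ ($X{\left(j,T \right)} = \left(T + j\right) + 1 = 1 + T + j$)
$K{\left(p,I \right)} = -4 + I$
$\left(X{\left(-4,3 \right)} + y{\left(K{\left(6,3 \right)},-4 \right)}\right)^{2} = \left(\left(1 + 3 - 4\right) - 4\right)^{2} = \left(0 - 4\right)^{2} = \left(-4\right)^{2} = 16$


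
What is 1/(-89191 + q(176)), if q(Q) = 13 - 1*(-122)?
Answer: -1/89056 ≈ -1.1229e-5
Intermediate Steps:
q(Q) = 135 (q(Q) = 13 + 122 = 135)
1/(-89191 + q(176)) = 1/(-89191 + 135) = 1/(-89056) = -1/89056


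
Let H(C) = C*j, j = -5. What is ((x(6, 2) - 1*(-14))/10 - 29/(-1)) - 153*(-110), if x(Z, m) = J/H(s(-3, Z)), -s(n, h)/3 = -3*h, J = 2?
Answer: 22761539/1350 ≈ 16860.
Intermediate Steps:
s(n, h) = 9*h (s(n, h) = -(-9)*h = 9*h)
H(C) = -5*C (H(C) = C*(-5) = -5*C)
x(Z, m) = -2/(45*Z) (x(Z, m) = 2/((-45*Z)) = 2*(-1/(45*Z)) = -2/(45*Z))
((x(6, 2) - 1*(-14))/10 - 29/(-1)) - 153*(-110) = ((-2/45/6 - 1*(-14))/10 - 29/(-1)) - 153*(-110) = ((-2/45*⅙ + 14)*(⅒) - 29*(-1)) + 16830 = ((-1/135 + 14)*(⅒) + 29) + 16830 = ((1889/135)*(⅒) + 29) + 16830 = (1889/1350 + 29) + 16830 = 41039/1350 + 16830 = 22761539/1350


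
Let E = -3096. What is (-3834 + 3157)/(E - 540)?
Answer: 677/3636 ≈ 0.18619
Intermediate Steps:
(-3834 + 3157)/(E - 540) = (-3834 + 3157)/(-3096 - 540) = -677/(-3636) = -677*(-1/3636) = 677/3636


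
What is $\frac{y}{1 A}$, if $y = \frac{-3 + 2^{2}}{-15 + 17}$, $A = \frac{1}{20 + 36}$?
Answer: $28$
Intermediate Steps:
$A = \frac{1}{56} \approx 0.017857$
$y = \frac{1}{2}$ ($y = \frac{-3 + 4}{2} = 1 \cdot \frac{1}{2} = \frac{1}{2} \approx 0.5$)
$\frac{y}{1 A} = \frac{1}{1 \cdot \frac{1}{56}} \cdot \frac{1}{2} = \frac{1}{\frac{1}{56}} \cdot \frac{1}{2} = 56 \cdot \frac{1}{2} = 28$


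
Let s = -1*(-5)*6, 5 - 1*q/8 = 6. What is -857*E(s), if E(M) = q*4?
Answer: 27424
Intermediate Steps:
q = -8 (q = 40 - 8*6 = 40 - 48 = -8)
s = 30 (s = 5*6 = 30)
E(M) = -32 (E(M) = -8*4 = -32)
-857*E(s) = -857*(-32) = 27424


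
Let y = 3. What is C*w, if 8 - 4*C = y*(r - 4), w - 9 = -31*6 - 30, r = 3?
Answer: -2277/4 ≈ -569.25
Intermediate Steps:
w = -207 (w = 9 + (-31*6 - 30) = 9 + (-186 - 30) = 9 - 216 = -207)
C = 11/4 (C = 2 - 3*(3 - 4)/4 = 2 - 3*(-1)/4 = 2 - ¼*(-3) = 2 + ¾ = 11/4 ≈ 2.7500)
C*w = (11/4)*(-207) = -2277/4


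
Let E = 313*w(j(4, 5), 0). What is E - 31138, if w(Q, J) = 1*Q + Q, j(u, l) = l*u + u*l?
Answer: -6098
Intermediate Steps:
j(u, l) = 2*l*u (j(u, l) = l*u + l*u = 2*l*u)
w(Q, J) = 2*Q (w(Q, J) = Q + Q = 2*Q)
E = 25040 (E = 313*(2*(2*5*4)) = 313*(2*40) = 313*80 = 25040)
E - 31138 = 25040 - 31138 = -6098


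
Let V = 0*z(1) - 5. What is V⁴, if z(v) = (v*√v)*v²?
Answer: 625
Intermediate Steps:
z(v) = v^(7/2) (z(v) = v^(3/2)*v² = v^(7/2))
V = -5 (V = 0*1^(7/2) - 5 = 0*1 - 5 = 0 - 5 = -5)
V⁴ = (-5)⁴ = 625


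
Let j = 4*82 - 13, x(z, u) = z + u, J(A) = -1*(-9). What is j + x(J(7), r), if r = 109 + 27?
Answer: 460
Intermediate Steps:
J(A) = 9
r = 136
x(z, u) = u + z
j = 315 (j = 328 - 13 = 315)
j + x(J(7), r) = 315 + (136 + 9) = 315 + 145 = 460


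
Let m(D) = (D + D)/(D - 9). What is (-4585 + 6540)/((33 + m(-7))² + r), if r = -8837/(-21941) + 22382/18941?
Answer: 1677352589120/985905859167 ≈ 1.7013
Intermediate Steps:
m(D) = 2*D/(-9 + D) (m(D) = (2*D)/(-9 + D) = 2*D/(-9 + D))
r = 21240809/13405951 (r = -8837*(-1/21941) + 22382*(1/18941) = 8837/21941 + 722/611 = 21240809/13405951 ≈ 1.5844)
(-4585 + 6540)/((33 + m(-7))² + r) = (-4585 + 6540)/((33 + 2*(-7)/(-9 - 7))² + 21240809/13405951) = 1955/((33 + 2*(-7)/(-16))² + 21240809/13405951) = 1955/((33 + 2*(-7)*(-1/16))² + 21240809/13405951) = 1955/((33 + 7/8)² + 21240809/13405951) = 1955/((271/8)² + 21240809/13405951) = 1955/(73441/64 + 21240809/13405951) = 1955/(985905859167/857980864) = 1955*(857980864/985905859167) = 1677352589120/985905859167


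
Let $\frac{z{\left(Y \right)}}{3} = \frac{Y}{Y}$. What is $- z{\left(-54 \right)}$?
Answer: $-3$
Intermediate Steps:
$z{\left(Y \right)} = 3$ ($z{\left(Y \right)} = 3 \frac{Y}{Y} = 3 \cdot 1 = 3$)
$- z{\left(-54 \right)} = \left(-1\right) 3 = -3$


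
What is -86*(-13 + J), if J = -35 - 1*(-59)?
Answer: -946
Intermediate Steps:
J = 24 (J = -35 + 59 = 24)
-86*(-13 + J) = -86*(-13 + 24) = -86*11 = -946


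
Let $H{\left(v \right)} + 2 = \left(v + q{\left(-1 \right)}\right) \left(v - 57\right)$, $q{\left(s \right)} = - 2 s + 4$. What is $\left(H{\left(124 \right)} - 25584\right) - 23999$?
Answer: $-40875$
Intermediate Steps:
$q{\left(s \right)} = 4 - 2 s$
$H{\left(v \right)} = -2 + \left(-57 + v\right) \left(6 + v\right)$ ($H{\left(v \right)} = -2 + \left(v + \left(4 - -2\right)\right) \left(v - 57\right) = -2 + \left(v + \left(4 + 2\right)\right) \left(-57 + v\right) = -2 + \left(v + 6\right) \left(-57 + v\right) = -2 + \left(6 + v\right) \left(-57 + v\right) = -2 + \left(-57 + v\right) \left(6 + v\right)$)
$\left(H{\left(124 \right)} - 25584\right) - 23999 = \left(\left(-344 + 124^{2} - 6324\right) - 25584\right) - 23999 = \left(\left(-344 + 15376 - 6324\right) - 25584\right) - 23999 = \left(8708 - 25584\right) - 23999 = -16876 - 23999 = -40875$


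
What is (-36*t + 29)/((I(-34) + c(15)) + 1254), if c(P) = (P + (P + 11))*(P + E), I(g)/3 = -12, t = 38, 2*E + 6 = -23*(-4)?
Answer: -1339/3596 ≈ -0.37236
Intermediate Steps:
E = 43 (E = -3 + (-23*(-4))/2 = -3 + (1/2)*92 = -3 + 46 = 43)
I(g) = -36 (I(g) = 3*(-12) = -36)
c(P) = (11 + 2*P)*(43 + P) (c(P) = (P + (P + 11))*(P + 43) = (P + (11 + P))*(43 + P) = (11 + 2*P)*(43 + P))
(-36*t + 29)/((I(-34) + c(15)) + 1254) = (-36*38 + 29)/((-36 + (473 + 2*15**2 + 97*15)) + 1254) = (-1368 + 29)/((-36 + (473 + 2*225 + 1455)) + 1254) = -1339/((-36 + (473 + 450 + 1455)) + 1254) = -1339/((-36 + 2378) + 1254) = -1339/(2342 + 1254) = -1339/3596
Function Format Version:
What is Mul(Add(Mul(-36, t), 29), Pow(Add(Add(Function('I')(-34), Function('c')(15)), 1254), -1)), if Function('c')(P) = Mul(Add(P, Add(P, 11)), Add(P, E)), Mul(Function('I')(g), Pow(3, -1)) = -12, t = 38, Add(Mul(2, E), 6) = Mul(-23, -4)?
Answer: Rational(-1339, 3596) ≈ -0.37236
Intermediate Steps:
E = 43 (E = Add(-3, Mul(Rational(1, 2), Mul(-23, -4))) = Add(-3, Mul(Rational(1, 2), 92)) = Add(-3, 46) = 43)
Function('I')(g) = -36 (Function('I')(g) = Mul(3, -12) = -36)
Function('c')(P) = Mul(Add(11, Mul(2, P)), Add(43, P)) (Function('c')(P) = Mul(Add(P, Add(P, 11)), Add(P, 43)) = Mul(Add(P, Add(11, P)), Add(43, P)) = Mul(Add(11, Mul(2, P)), Add(43, P)))
Mul(Add(Mul(-36, t), 29), Pow(Add(Add(Function('I')(-34), Function('c')(15)), 1254), -1)) = Mul(Add(Mul(-36, 38), 29), Pow(Add(Add(-36, Add(473, Mul(2, Pow(15, 2)), Mul(97, 15))), 1254), -1)) = Mul(Add(-1368, 29), Pow(Add(Add(-36, Add(473, Mul(2, 225), 1455)), 1254), -1)) = Mul(-1339, Pow(Add(Add(-36, Add(473, 450, 1455)), 1254), -1)) = Mul(-1339, Pow(Add(Add(-36, 2378), 1254), -1)) = Mul(-1339, Pow(Add(2342, 1254), -1)) = Mul(-1339, Pow(3596, -1)) = Mul(-1339, Rational(1, 3596)) = Rational(-1339, 3596)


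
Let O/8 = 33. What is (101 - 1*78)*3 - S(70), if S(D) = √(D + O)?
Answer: 69 - √334 ≈ 50.724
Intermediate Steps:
O = 264 (O = 8*33 = 264)
S(D) = √(264 + D) (S(D) = √(D + 264) = √(264 + D))
(101 - 1*78)*3 - S(70) = (101 - 1*78)*3 - √(264 + 70) = (101 - 78)*3 - √334 = 23*3 - √334 = 69 - √334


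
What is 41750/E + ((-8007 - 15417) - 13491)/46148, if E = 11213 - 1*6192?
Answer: 1741328785/231709108 ≈ 7.5152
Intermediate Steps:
E = 5021 (E = 11213 - 6192 = 5021)
41750/E + ((-8007 - 15417) - 13491)/46148 = 41750/5021 + ((-8007 - 15417) - 13491)/46148 = 41750*(1/5021) + (-23424 - 13491)*(1/46148) = 41750/5021 - 36915*1/46148 = 41750/5021 - 36915/46148 = 1741328785/231709108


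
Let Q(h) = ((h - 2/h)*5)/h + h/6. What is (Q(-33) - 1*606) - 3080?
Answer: -8029217/2178 ≈ -3686.5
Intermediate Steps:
Q(h) = h/6 + (-10/h + 5*h)/h (Q(h) = (-10/h + 5*h)/h + h*(⅙) = (-10/h + 5*h)/h + h/6 = h/6 + (-10/h + 5*h)/h)
(Q(-33) - 1*606) - 3080 = ((5 - 10/(-33)² + (⅙)*(-33)) - 1*606) - 3080 = ((5 - 10*1/1089 - 11/2) - 606) - 3080 = ((5 - 10/1089 - 11/2) - 606) - 3080 = (-1109/2178 - 606) - 3080 = -1320977/2178 - 3080 = -8029217/2178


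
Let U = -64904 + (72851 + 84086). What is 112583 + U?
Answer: 204616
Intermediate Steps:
U = 92033 (U = -64904 + 156937 = 92033)
112583 + U = 112583 + 92033 = 204616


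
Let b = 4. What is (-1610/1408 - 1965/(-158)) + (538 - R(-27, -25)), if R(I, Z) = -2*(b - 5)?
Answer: 30438261/55616 ≈ 547.29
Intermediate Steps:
R(I, Z) = 2 (R(I, Z) = -2*(4 - 5) = -2*(-1) = 2)
(-1610/1408 - 1965/(-158)) + (538 - R(-27, -25)) = (-1610/1408 - 1965/(-158)) + (538 - 1*2) = (-1610*1/1408 - 1965*(-1/158)) + (538 - 2) = (-805/704 + 1965/158) + 536 = 628085/55616 + 536 = 30438261/55616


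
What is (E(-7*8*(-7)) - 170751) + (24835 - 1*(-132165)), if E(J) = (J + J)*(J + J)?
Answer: 600905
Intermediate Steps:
E(J) = 4*J² (E(J) = (2*J)*(2*J) = 4*J²)
(E(-7*8*(-7)) - 170751) + (24835 - 1*(-132165)) = (4*(-7*8*(-7))² - 170751) + (24835 - 1*(-132165)) = (4*(-56*(-7))² - 170751) + (24835 + 132165) = (4*392² - 170751) + 157000 = (4*153664 - 170751) + 157000 = (614656 - 170751) + 157000 = 443905 + 157000 = 600905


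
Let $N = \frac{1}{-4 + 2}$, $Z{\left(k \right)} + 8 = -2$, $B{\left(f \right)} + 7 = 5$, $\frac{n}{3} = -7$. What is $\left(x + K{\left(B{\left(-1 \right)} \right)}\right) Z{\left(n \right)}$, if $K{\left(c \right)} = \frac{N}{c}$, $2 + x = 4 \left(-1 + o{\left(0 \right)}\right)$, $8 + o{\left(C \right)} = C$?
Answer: $\frac{755}{2} \approx 377.5$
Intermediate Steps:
$n = -21$ ($n = 3 \left(-7\right) = -21$)
$B{\left(f \right)} = -2$ ($B{\left(f \right)} = -7 + 5 = -2$)
$o{\left(C \right)} = -8 + C$
$Z{\left(k \right)} = -10$ ($Z{\left(k \right)} = -8 - 2 = -10$)
$N = - \frac{1}{2}$ ($N = \frac{1}{-2} = - \frac{1}{2} \approx -0.5$)
$x = -38$ ($x = -2 + 4 \left(-1 + \left(-8 + 0\right)\right) = -2 + 4 \left(-1 - 8\right) = -2 + 4 \left(-9\right) = -2 - 36 = -38$)
$K{\left(c \right)} = - \frac{1}{2 c}$
$\left(x + K{\left(B{\left(-1 \right)} \right)}\right) Z{\left(n \right)} = \left(-38 - \frac{1}{2 \left(-2\right)}\right) \left(-10\right) = \left(-38 - - \frac{1}{4}\right) \left(-10\right) = \left(-38 + \frac{1}{4}\right) \left(-10\right) = \left(- \frac{151}{4}\right) \left(-10\right) = \frac{755}{2}$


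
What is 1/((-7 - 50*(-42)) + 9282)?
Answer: 1/11375 ≈ 8.7912e-5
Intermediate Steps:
1/((-7 - 50*(-42)) + 9282) = 1/((-7 + 2100) + 9282) = 1/(2093 + 9282) = 1/11375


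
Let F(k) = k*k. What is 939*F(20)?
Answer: 375600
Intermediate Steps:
F(k) = k**2
939*F(20) = 939*20**2 = 939*400 = 375600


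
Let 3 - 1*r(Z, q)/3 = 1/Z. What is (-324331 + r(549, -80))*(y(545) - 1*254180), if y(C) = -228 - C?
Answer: 15131696891431/183 ≈ 8.2687e+10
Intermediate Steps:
r(Z, q) = 9 - 3/Z
(-324331 + r(549, -80))*(y(545) - 1*254180) = (-324331 + (9 - 3/549))*((-228 - 1*545) - 1*254180) = (-324331 + (9 - 3*1/549))*((-228 - 545) - 254180) = (-324331 + (9 - 1/183))*(-773 - 254180) = (-324331 + 1646/183)*(-254953) = -59350927/183*(-254953) = 15131696891431/183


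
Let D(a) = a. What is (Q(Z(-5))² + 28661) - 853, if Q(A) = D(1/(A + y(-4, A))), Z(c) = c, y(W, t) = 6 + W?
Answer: 250273/9 ≈ 27808.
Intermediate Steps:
Q(A) = 1/(2 + A) (Q(A) = 1/(A + (6 - 4)) = 1/(A + 2) = 1/(2 + A))
(Q(Z(-5))² + 28661) - 853 = ((1/(2 - 5))² + 28661) - 853 = ((1/(-3))² + 28661) - 853 = ((-⅓)² + 28661) - 853 = (⅑ + 28661) - 853 = 257950/9 - 853 = 250273/9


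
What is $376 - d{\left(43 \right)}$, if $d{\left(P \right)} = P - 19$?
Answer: $352$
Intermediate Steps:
$d{\left(P \right)} = -19 + P$ ($d{\left(P \right)} = P - 19 = -19 + P$)
$376 - d{\left(43 \right)} = 376 - \left(-19 + 43\right) = 376 - 24 = 352$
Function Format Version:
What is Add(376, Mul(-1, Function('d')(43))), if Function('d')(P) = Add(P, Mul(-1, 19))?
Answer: 352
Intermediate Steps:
Function('d')(P) = Add(-19, P) (Function('d')(P) = Add(P, -19) = Add(-19, P))
Add(376, Mul(-1, Function('d')(43))) = Add(376, Mul(-1, Add(-19, 43))) = Add(376, Mul(-1, 24)) = Add(376, -24) = 352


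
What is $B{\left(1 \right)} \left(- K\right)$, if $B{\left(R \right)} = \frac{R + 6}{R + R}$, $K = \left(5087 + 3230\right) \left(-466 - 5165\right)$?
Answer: $\frac{327831189}{2} \approx 1.6392 \cdot 10^{8}$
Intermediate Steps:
$K = -46833027$ ($K = 8317 \left(-5631\right) = -46833027$)
$B{\left(R \right)} = \frac{6 + R}{2 R}$
$B{\left(1 \right)} \left(- K\right) = \frac{6 + 1}{2 \cdot 1} \left(\left(-1\right) \left(-46833027\right)\right) = \frac{1}{2} \cdot 1 \cdot 7 \cdot 46833027 = \frac{7}{2} \cdot 46833027 = \frac{327831189}{2}$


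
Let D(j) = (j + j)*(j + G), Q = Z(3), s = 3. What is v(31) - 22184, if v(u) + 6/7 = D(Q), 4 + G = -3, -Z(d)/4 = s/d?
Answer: -154678/7 ≈ -22097.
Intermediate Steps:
Z(d) = -12/d
G = -7 (G = -4 - 3 = -7)
Q = -4 (Q = -12/3 = -12*1/3 = -4)
D(j) = 2*j*(-7 + j) (D(j) = (j + j)*(j - 7) = (2*j)*(-7 + j) = 2*j*(-7 + j))
v(u) = 610/7 (v(u) = -6/7 + 2*(-4)*(-7 - 4) = -6/7 + 2*(-4)*(-11) = -6/7 + 88 = 610/7)
v(31) - 22184 = 610/7 - 22184 = -154678/7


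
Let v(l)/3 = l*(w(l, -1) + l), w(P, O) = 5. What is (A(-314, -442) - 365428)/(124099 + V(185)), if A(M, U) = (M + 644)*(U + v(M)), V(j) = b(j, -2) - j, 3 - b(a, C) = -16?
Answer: 95544452/123933 ≈ 770.94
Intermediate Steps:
b(a, C) = 19 (b(a, C) = 3 - 1*(-16) = 3 + 16 = 19)
V(j) = 19 - j
v(l) = 3*l*(5 + l) (v(l) = 3*(l*(5 + l)) = 3*l*(5 + l))
A(M, U) = (644 + M)*(U + 3*M*(5 + M)) (A(M, U) = (M + 644)*(U + 3*M*(5 + M)) = (644 + M)*(U + 3*M*(5 + M)))
(A(-314, -442) - 365428)/(124099 + V(185)) = ((3*(-314)³ + 644*(-442) + 1947*(-314)² + 9660*(-314) - 314*(-442)) - 365428)/(124099 + (19 - 1*185)) = ((3*(-30959144) - 284648 + 1947*98596 - 3033240 + 138788) - 365428)/(124099 + (19 - 185)) = ((-92877432 - 284648 + 191966412 - 3033240 + 138788) - 365428)/(124099 - 166) = (95909880 - 365428)/123933 = 95544452*(1/123933) = 95544452/123933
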